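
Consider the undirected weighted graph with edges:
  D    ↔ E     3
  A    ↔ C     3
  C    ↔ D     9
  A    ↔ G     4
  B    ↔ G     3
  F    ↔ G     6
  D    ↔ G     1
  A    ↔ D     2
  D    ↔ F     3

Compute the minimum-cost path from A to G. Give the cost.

3

Paths from A to G:
A → C → D → G: 3 + 9 + 1 = 13
A → D → G: 2 + 1 = 3
A → C → D → F → G: 3 + 9 + 3 + 6 = 21
A → G: 4
A → D → F → G: 2 + 3 + 6 = 11
The minimum is 3.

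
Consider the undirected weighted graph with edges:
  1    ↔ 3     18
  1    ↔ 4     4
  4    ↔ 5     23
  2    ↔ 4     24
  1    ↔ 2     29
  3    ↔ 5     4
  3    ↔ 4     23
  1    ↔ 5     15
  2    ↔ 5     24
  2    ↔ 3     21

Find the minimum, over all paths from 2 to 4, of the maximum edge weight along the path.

Some routes from 2 to 4:
2 -> 3 -> 1 -> 4: max(21, 18, 4) = 21
2 -> 3 -> 5 -> 1 -> 4: max(21, 4, 15, 4) = 21
2 -> 3 -> 5 -> 4: max(21, 4, 23) = 23
2 -> 3 -> 1 -> 5 -> 4: max(21, 18, 15, 23) = 23
Best route has worst link 21.

21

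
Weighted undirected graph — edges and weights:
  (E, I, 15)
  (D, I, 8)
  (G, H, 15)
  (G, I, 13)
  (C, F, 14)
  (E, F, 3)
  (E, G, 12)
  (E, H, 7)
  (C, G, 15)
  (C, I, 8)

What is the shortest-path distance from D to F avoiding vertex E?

30

Paths from D to F avoiding E:
D -> I -> G -> C -> F: 8 + 13 + 15 + 14 = 50
D -> I -> C -> F: 8 + 8 + 14 = 30
Best route has total 30.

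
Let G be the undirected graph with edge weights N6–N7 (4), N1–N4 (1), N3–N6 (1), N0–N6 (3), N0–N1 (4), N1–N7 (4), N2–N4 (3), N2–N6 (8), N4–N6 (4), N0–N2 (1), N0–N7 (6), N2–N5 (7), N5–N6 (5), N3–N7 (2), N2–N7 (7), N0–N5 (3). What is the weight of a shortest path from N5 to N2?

4

Some routes from N5 to N2:
N5-N2: 7
N5-N6-N0-N2: 5 + 3 + 1 = 9
N5-N0-N2: 3 + 1 = 4
The minimum is 4.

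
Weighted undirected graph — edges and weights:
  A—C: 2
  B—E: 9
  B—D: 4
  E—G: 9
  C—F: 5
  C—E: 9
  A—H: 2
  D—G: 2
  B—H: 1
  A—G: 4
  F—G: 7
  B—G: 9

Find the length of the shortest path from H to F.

9

Checking several routes:
H - B - G - F: 1 + 9 + 7 = 17
H - A - G - F: 2 + 4 + 7 = 13
H - B - D - G - A - C - F: 1 + 4 + 2 + 4 + 2 + 5 = 18
H - B - D - G - F: 1 + 4 + 2 + 7 = 14
H - A - C - F: 2 + 2 + 5 = 9
Best route has total 9.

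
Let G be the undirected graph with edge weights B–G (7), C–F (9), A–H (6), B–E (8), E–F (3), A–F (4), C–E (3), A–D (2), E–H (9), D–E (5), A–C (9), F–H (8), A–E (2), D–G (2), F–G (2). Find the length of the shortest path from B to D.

Checking several routes:
B -> E -> A -> D: 8 + 2 + 2 = 12
B -> E -> F -> G -> D: 8 + 3 + 2 + 2 = 15
B -> E -> D: 8 + 5 = 13
B -> G -> F -> A -> D: 7 + 2 + 4 + 2 = 15
B -> G -> D: 7 + 2 = 9
B -> G -> F -> E -> A -> D: 7 + 2 + 3 + 2 + 2 = 16
The minimum is 9.

9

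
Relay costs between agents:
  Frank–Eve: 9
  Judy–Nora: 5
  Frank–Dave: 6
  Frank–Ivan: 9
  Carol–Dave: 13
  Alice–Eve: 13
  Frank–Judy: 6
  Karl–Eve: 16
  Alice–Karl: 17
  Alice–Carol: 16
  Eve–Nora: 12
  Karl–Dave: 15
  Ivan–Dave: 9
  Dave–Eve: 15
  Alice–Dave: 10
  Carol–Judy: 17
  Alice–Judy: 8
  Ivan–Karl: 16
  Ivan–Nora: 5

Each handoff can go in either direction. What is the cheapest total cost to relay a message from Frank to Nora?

Comparing a few candidate routes:
Frank -> Judy -> Nora: 6 + 5 = 11
Frank -> Dave -> Ivan -> Nora: 6 + 9 + 5 = 20
Frank -> Eve -> Nora: 9 + 12 = 21
Frank -> Dave -> Alice -> Judy -> Nora: 6 + 10 + 8 + 5 = 29
Frank -> Ivan -> Nora: 9 + 5 = 14
The minimum is 11.

11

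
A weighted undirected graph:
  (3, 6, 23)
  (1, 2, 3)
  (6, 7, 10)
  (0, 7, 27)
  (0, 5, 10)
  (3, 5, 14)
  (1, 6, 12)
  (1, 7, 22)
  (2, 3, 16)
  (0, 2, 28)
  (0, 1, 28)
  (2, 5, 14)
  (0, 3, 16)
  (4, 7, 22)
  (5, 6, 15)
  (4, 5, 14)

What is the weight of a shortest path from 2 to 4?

Checking several routes:
2→3→5→4: 16 + 14 + 14 = 44
2→1→6→5→4: 3 + 12 + 15 + 14 = 44
2→5→4: 14 + 14 = 28
Shortest: 28.

28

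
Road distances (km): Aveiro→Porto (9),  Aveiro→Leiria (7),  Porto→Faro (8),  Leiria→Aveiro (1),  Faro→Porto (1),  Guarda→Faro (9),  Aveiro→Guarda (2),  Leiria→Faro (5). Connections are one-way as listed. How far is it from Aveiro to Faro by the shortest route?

11

Candidate routes:
Aveiro - Leiria - Faro: 7 + 5 = 12
Aveiro - Guarda - Faro: 2 + 9 = 11
Aveiro - Porto - Faro: 9 + 8 = 17
Shortest: 11 km.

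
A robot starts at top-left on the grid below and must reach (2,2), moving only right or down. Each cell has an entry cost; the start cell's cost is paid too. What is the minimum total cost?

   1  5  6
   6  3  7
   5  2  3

14

Best path: [0,0] [0,1] [1,1] [2,1] [2,2]
Cost: 1 + 5 + 3 + 2 + 3 = 14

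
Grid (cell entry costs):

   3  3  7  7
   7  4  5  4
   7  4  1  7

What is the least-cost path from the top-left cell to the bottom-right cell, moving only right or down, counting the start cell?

Path (0,0) → (0,1) → (1,1) → (2,1) → (2,2) → (2,3): 3 + 3 + 4 + 4 + 1 + 7 = 22.

22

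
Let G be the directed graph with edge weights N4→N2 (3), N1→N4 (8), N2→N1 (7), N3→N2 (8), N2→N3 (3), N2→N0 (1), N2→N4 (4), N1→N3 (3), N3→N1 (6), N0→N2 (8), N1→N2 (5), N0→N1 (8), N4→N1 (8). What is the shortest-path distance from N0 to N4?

12

Routes from N0 to N4:
N0-N1-N4: 8 + 8 = 16
N0-N2-N3-N1-N4: 8 + 3 + 6 + 8 = 25
N0-N2-N4: 8 + 4 = 12
N0-N2-N1-N4: 8 + 7 + 8 = 23
N0-N1-N2-N4: 8 + 5 + 4 = 17
N0-N1-N3-N2-N4: 8 + 3 + 8 + 4 = 23
Best route has total 12.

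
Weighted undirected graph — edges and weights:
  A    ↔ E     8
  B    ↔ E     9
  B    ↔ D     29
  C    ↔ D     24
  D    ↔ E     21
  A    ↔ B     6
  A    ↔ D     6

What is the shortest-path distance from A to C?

30

A few of the A→C routes:
A - E - D - C: 8 + 21 + 24 = 53
A - B - E - D - C: 6 + 9 + 21 + 24 = 60
A - B - D - C: 6 + 29 + 24 = 59
A - D - C: 6 + 24 = 30
Best route has total 30.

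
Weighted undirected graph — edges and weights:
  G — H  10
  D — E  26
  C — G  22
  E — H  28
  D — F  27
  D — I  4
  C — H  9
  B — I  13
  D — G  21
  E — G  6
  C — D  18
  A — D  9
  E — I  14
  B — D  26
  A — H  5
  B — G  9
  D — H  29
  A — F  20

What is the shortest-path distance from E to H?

A few of the E→H routes:
E-G-C-H: 6 + 22 + 9 = 37
E-D-A-H: 26 + 9 + 5 = 40
E-G-H: 6 + 10 = 16
E-G-D-A-H: 6 + 21 + 9 + 5 = 41
E-H: 28
E-I-D-A-H: 14 + 4 + 9 + 5 = 32
Shortest: 16.

16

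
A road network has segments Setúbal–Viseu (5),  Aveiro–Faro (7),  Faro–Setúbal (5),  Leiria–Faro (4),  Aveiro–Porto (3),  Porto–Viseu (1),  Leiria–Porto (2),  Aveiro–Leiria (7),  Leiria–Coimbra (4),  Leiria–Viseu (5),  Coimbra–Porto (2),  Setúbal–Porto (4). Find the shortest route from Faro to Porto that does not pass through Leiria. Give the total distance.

Candidate routes:
Faro→Setúbal→Viseu→Porto: 5 + 5 + 1 = 11
Faro→Setúbal→Porto: 5 + 4 = 9
Faro→Aveiro→Porto: 7 + 3 = 10
The minimum is 9.

9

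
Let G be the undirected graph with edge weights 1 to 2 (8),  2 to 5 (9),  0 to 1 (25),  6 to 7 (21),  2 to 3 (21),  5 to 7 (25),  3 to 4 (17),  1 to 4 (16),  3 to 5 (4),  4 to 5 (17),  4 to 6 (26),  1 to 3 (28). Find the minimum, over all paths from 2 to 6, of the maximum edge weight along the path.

Comparing a few candidate routes:
2 -> 3 -> 5 -> 7 -> 6: max(21, 4, 25, 21) = 25
2 -> 3 -> 4 -> 5 -> 7 -> 6: max(21, 17, 17, 25, 21) = 25
2 -> 5 -> 7 -> 6: max(9, 25, 21) = 25
The minimum achievable maximum is 25.

25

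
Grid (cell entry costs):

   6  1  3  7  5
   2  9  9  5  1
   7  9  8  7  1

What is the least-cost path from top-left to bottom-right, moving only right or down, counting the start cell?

Best path: (0,0) → (0,1) → (0,2) → (0,3) → (0,4) → (1,4) → (2,4)
Cost: 6 + 1 + 3 + 7 + 5 + 1 + 1 = 24

24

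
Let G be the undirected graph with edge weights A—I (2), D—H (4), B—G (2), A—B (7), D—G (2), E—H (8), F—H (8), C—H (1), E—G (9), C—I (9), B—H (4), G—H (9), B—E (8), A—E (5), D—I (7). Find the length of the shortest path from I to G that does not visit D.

11

Comparing a few candidate routes:
I -> A -> E -> G: 2 + 5 + 9 = 16
I -> A -> B -> G: 2 + 7 + 2 = 11
I -> C -> H -> B -> G: 9 + 1 + 4 + 2 = 16
The minimum is 11.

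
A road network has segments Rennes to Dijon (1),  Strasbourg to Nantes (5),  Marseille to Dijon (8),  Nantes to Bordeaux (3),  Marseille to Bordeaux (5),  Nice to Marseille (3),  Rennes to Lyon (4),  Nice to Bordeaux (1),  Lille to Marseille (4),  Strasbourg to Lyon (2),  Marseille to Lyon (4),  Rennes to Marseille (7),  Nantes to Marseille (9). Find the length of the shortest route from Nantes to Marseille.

Comparing a few candidate routes:
Nantes → Strasbourg → Lyon → Marseille: 5 + 2 + 4 = 11
Nantes → Strasbourg → Lyon → Rennes → Marseille: 5 + 2 + 4 + 7 = 18
Nantes → Marseille: 9
Nantes → Bordeaux → Marseille: 3 + 5 = 8
Nantes → Bordeaux → Nice → Marseille: 3 + 1 + 3 = 7
Shortest: 7 km.

7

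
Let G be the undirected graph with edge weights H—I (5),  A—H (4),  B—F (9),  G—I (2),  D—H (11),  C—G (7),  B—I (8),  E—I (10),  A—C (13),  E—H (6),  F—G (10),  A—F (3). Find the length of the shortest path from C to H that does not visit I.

Routes from C to H avoiding I:
C→A→H: 13 + 4 = 17
C→G→F→A→H: 7 + 10 + 3 + 4 = 24
Best route has total 17.

17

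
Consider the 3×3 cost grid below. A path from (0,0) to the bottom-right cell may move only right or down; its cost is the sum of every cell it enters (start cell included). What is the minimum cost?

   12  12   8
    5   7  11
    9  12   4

39

One optimal route is (0,0) -> (1,0) -> (1,1) -> (1,2) -> (2,2).
Its cost is 12 + 5 + 7 + 11 + 4 = 39.
(Top row then right column would cost 47.)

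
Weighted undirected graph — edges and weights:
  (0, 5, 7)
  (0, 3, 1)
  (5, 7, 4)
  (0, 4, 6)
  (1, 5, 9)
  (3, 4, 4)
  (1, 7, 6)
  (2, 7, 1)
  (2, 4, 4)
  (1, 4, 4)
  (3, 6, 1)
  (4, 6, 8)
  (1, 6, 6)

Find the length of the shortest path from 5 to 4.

Some routes from 5 to 4:
5 → 1 → 4: 9 + 4 = 13
5 → 0 → 3 → 4: 7 + 1 + 4 = 12
5 → 7 → 2 → 4: 4 + 1 + 4 = 9
Best route has total 9.

9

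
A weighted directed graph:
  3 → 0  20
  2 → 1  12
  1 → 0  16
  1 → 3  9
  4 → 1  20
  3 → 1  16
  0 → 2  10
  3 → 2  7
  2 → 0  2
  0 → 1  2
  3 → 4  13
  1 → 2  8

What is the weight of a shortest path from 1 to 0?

10

Paths from 1 to 0:
1 -> 2 -> 0: 8 + 2 = 10
1 -> 3 -> 2 -> 0: 9 + 7 + 2 = 18
1 -> 0: 16
1 -> 3 -> 0: 9 + 20 = 29
Shortest: 10.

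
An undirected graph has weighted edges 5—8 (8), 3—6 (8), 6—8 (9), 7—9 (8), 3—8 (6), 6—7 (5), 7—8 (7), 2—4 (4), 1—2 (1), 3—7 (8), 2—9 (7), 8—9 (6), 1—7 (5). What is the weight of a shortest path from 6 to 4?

15

A few of the 6→4 routes:
6 - 8 - 7 - 1 - 2 - 4: 9 + 7 + 5 + 1 + 4 = 26
6 - 3 - 7 - 1 - 2 - 4: 8 + 8 + 5 + 1 + 4 = 26
6 - 7 - 9 - 2 - 4: 5 + 8 + 7 + 4 = 24
6 - 7 - 1 - 2 - 4: 5 + 5 + 1 + 4 = 15
6 - 8 - 9 - 2 - 4: 9 + 6 + 7 + 4 = 26
Shortest: 15.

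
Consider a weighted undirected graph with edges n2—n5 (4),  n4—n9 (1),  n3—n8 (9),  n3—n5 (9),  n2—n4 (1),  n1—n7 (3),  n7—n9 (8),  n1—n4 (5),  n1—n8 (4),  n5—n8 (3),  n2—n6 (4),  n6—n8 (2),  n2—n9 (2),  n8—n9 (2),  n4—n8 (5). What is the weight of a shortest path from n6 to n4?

5

A few of the n6→n4 routes:
n6 → n8 → n5 → n2 → n4: 2 + 3 + 4 + 1 = 10
n6 → n2 → n9 → n4: 4 + 2 + 1 = 7
n6 → n2 → n4: 4 + 1 = 5
n6 → n8 → n4: 2 + 5 = 7
n6 → n8 → n9 → n2 → n4: 2 + 2 + 2 + 1 = 7
n6 → n8 → n9 → n4: 2 + 2 + 1 = 5
The minimum is 5.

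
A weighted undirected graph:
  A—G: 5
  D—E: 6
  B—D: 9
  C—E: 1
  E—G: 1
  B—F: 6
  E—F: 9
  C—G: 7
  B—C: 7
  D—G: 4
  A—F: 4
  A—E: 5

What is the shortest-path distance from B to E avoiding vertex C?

A few of the B→E routes:
B - D - E: 9 + 6 = 15
B - D - G - E: 9 + 4 + 1 = 14
B - F - E: 6 + 9 = 15
B - F - A - G - E: 6 + 4 + 5 + 1 = 16
B - F - A - E: 6 + 4 + 5 = 15
Best route has total 14.

14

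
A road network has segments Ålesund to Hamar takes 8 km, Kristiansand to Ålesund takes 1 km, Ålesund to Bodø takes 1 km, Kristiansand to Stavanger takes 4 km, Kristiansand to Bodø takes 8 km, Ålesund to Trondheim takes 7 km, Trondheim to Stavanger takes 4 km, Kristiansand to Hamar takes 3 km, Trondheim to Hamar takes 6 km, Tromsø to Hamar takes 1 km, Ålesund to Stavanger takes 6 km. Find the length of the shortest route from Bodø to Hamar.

A few of the Bodø→Hamar routes:
Bodø → Ålesund → Hamar: 1 + 8 = 9
Bodø → Kristiansand → Hamar: 8 + 3 = 11
Bodø → Ålesund → Trondheim → Hamar: 1 + 7 + 6 = 14
Bodø → Ålesund → Kristiansand → Hamar: 1 + 1 + 3 = 5
Bodø → Ålesund → Stavanger → Kristiansand → Hamar: 1 + 6 + 4 + 3 = 14
Bodø → Ålesund → Kristiansand → Stavanger → Trondheim → Hamar: 1 + 1 + 4 + 4 + 6 = 16
Best route has total 5 km.

5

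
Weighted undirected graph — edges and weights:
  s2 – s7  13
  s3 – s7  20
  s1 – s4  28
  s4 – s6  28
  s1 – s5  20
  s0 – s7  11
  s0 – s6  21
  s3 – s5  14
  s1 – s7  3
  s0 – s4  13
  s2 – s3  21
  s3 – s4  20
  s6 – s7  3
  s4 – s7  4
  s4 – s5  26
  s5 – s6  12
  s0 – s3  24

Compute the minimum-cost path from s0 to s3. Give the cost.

24

A few of the s0→s3 routes:
s0 → s4 → s3: 13 + 20 = 33
s0 → s3: 24
s0 → s7 → s3: 11 + 20 = 31
s0 → s7 → s4 → s3: 11 + 4 + 20 = 35
The minimum is 24.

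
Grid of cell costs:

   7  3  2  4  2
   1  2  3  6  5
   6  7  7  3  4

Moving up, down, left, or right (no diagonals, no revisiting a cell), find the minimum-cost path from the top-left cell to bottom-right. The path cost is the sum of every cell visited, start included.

Take [0,0] [1,0] [1,1] [1,2] [1,3] [2,3] [2,4] for a total of 7 + 1 + 2 + 3 + 6 + 3 + 4 = 26.

26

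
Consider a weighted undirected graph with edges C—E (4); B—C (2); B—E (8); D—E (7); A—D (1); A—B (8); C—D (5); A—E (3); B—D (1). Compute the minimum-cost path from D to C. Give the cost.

3

Some routes from D to C:
D -> E -> C: 7 + 4 = 11
D -> C: 5
D -> B -> C: 1 + 2 = 3
D -> A -> E -> C: 1 + 3 + 4 = 8
Shortest: 3.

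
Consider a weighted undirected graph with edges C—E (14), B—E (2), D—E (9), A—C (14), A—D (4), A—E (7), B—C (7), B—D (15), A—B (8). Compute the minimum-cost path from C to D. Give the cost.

18

Some routes from C to D:
C - B - A - D: 7 + 8 + 4 = 19
C - B - E - D: 7 + 2 + 9 = 18
C - E - D: 14 + 9 = 23
C - A - D: 14 + 4 = 18
C - B - D: 7 + 15 = 22
C - B - E - A - D: 7 + 2 + 7 + 4 = 20
The minimum is 18.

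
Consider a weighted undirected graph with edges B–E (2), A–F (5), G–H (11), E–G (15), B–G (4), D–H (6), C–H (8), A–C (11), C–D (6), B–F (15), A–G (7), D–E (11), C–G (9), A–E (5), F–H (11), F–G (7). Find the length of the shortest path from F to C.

16

Checking several routes:
F→A→C: 5 + 11 = 16
F→G→C: 7 + 9 = 16
F→H→C: 11 + 8 = 19
F→A→G→C: 5 + 7 + 9 = 21
F→A→E→B→G→C: 5 + 5 + 2 + 4 + 9 = 25
F→H→D→C: 11 + 6 + 6 = 23
Shortest: 16.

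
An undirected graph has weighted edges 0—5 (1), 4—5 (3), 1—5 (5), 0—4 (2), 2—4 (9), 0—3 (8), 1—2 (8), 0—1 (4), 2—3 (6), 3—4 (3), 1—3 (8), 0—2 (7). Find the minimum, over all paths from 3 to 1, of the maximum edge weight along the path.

4

A few of the 3→1 routes:
3 -> 4 -> 5 -> 1: max(3, 3, 5) = 5
3 -> 4 -> 0 -> 5 -> 1: max(3, 2, 1, 5) = 5
3 -> 4 -> 0 -> 1: max(3, 2, 4) = 4
3 -> 2 -> 0 -> 1: max(6, 7, 4) = 7
3 -> 2 -> 0 -> 5 -> 1: max(6, 7, 1, 5) = 7
3 -> 4 -> 5 -> 0 -> 1: max(3, 3, 1, 4) = 4
The minimum achievable maximum is 4.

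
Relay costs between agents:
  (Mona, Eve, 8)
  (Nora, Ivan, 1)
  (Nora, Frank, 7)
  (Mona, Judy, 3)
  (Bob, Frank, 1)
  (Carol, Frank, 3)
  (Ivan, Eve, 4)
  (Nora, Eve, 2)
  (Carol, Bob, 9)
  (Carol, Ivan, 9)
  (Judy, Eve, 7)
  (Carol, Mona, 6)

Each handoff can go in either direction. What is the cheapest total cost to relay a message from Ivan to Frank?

8

Some routes from Ivan to Frank:
Ivan → Eve → Mona → Carol → Frank: 4 + 8 + 6 + 3 = 21
Ivan → Nora → Frank: 1 + 7 = 8
Ivan → Carol → Frank: 9 + 3 = 12
Ivan → Nora → Eve → Mona → Carol → Frank: 1 + 2 + 8 + 6 + 3 = 20
Ivan → Carol → Bob → Frank: 9 + 9 + 1 = 19
Ivan → Eve → Nora → Frank: 4 + 2 + 7 = 13
The minimum is 8.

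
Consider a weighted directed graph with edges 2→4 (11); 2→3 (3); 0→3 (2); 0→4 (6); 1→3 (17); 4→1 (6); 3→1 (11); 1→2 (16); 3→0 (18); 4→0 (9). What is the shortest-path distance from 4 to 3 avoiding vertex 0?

23

Routes from 4 to 3 avoiding 0:
4→1→2→3: 6 + 16 + 3 = 25
4→1→3: 6 + 17 = 23
The minimum is 23.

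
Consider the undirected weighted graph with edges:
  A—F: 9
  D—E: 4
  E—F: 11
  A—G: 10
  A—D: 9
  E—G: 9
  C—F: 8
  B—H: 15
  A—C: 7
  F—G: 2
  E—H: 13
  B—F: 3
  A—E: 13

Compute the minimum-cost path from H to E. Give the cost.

13

Checking several routes:
H -> B -> F -> A -> E: 15 + 3 + 9 + 13 = 40
H -> B -> F -> G -> E: 15 + 3 + 2 + 9 = 29
H -> B -> F -> E: 15 + 3 + 11 = 29
H -> E: 13
The minimum is 13.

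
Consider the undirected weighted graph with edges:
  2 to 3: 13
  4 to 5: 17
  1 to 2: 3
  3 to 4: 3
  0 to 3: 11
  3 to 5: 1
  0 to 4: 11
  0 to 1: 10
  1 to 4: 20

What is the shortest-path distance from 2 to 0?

Comparing a few candidate routes:
2→1→4→0: 3 + 20 + 11 = 34
2→1→0: 3 + 10 = 13
2→3→4→0: 13 + 3 + 11 = 27
2→3→0: 13 + 11 = 24
The minimum is 13.

13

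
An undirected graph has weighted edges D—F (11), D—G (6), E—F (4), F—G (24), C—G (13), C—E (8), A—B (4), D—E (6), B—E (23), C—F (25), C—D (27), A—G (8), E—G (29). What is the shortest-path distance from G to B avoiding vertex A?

Checking several routes:
G -> F -> E -> B: 24 + 4 + 23 = 51
G -> C -> E -> B: 13 + 8 + 23 = 44
G -> D -> E -> B: 6 + 6 + 23 = 35
G -> D -> F -> E -> B: 6 + 11 + 4 + 23 = 44
Best route has total 35.

35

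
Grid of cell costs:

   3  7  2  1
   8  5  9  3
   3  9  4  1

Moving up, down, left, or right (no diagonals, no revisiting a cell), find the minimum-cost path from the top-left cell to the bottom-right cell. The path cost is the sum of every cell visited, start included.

17

One optimal route is [0,0] → [0,1] → [0,2] → [0,3] → [1,3] → [2,3].
Its cost is 3 + 7 + 2 + 1 + 3 + 1 = 17.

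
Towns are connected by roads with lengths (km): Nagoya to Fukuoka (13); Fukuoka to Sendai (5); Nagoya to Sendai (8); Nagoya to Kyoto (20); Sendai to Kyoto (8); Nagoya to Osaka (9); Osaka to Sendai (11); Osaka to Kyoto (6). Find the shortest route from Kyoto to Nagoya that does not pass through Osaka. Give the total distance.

16

Paths from Kyoto to Nagoya avoiding Osaka:
Kyoto-Sendai-Fukuoka-Nagoya: 8 + 5 + 13 = 26
Kyoto-Sendai-Nagoya: 8 + 8 = 16
Kyoto-Nagoya: 20
The minimum is 16 km.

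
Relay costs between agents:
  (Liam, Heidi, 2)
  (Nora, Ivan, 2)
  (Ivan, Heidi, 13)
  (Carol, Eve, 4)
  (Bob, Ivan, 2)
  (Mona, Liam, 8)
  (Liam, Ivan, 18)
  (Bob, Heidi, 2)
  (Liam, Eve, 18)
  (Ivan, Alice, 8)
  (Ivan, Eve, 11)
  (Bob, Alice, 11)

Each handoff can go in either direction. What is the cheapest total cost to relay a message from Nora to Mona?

Candidate routes:
Nora-Ivan-Eve-Liam-Mona: 2 + 11 + 18 + 8 = 39
Nora-Ivan-Alice-Bob-Heidi-Liam-Mona: 2 + 8 + 11 + 2 + 2 + 8 = 33
Nora-Ivan-Bob-Heidi-Liam-Mona: 2 + 2 + 2 + 2 + 8 = 16
Nora-Ivan-Liam-Mona: 2 + 18 + 8 = 28
Nora-Ivan-Heidi-Liam-Mona: 2 + 13 + 2 + 8 = 25
The minimum is 16.

16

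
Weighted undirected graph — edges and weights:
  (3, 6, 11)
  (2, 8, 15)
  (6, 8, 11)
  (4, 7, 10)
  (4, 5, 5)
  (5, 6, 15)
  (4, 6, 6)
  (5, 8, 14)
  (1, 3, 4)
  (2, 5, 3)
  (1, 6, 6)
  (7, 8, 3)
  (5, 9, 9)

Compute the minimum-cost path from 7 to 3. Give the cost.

24

Checking several routes:
7 - 8 - 6 - 3: 3 + 11 + 11 = 25
7 - 4 - 6 - 3: 10 + 6 + 11 = 27
7 - 8 - 5 - 4 - 6 - 3: 3 + 14 + 5 + 6 + 11 = 39
7 - 8 - 5 - 4 - 6 - 1 - 3: 3 + 14 + 5 + 6 + 6 + 4 = 38
7 - 4 - 6 - 1 - 3: 10 + 6 + 6 + 4 = 26
7 - 8 - 6 - 1 - 3: 3 + 11 + 6 + 4 = 24
Shortest: 24.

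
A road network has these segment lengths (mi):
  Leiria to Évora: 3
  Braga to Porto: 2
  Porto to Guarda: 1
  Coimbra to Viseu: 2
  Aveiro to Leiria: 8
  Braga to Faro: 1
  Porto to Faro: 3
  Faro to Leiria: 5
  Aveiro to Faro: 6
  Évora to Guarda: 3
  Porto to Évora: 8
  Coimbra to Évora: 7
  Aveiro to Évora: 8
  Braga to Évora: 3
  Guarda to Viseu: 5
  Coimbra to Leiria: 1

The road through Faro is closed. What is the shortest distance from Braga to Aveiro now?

11

Checking several routes:
Braga → Porto → Guarda → Viseu → Coimbra → Leiria → Aveiro: 2 + 1 + 5 + 2 + 1 + 8 = 19
Braga → Porto → Guarda → Évora → Leiria → Aveiro: 2 + 1 + 3 + 3 + 8 = 17
Braga → Évora → Leiria → Aveiro: 3 + 3 + 8 = 14
Braga → Porto → Guarda → Évora → Aveiro: 2 + 1 + 3 + 8 = 14
Braga → Porto → Évora → Aveiro: 2 + 8 + 8 = 18
Braga → Évora → Aveiro: 3 + 8 = 11
The minimum is 11 mi.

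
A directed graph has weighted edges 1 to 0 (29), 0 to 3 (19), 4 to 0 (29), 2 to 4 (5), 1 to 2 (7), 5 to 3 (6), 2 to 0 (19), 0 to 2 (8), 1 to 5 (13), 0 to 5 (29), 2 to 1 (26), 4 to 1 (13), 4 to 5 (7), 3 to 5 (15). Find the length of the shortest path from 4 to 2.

20

Routes from 4 to 2:
4-1-2: 13 + 7 = 20
4-0-2: 29 + 8 = 37
4-1-0-2: 13 + 29 + 8 = 50
Best route has total 20.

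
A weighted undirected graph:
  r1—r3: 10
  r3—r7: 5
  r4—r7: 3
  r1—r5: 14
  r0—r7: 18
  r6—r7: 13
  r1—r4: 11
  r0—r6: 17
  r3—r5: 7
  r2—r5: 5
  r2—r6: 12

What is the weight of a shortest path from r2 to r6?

12

Some routes from r2 to r6:
r2 -> r6: 12
r2 -> r5 -> r3 -> r7 -> r6: 5 + 7 + 5 + 13 = 30
r2 -> r5 -> r1 -> r4 -> r7 -> r6: 5 + 14 + 11 + 3 + 13 = 46
Best route has total 12.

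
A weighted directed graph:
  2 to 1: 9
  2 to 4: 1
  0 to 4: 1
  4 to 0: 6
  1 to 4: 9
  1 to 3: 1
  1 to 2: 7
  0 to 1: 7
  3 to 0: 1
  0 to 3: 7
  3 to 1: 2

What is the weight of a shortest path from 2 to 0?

Routes from 2 to 0:
2 -> 4 -> 0: 1 + 6 = 7
2 -> 1 -> 3 -> 0: 9 + 1 + 1 = 11
2 -> 1 -> 4 -> 0: 9 + 9 + 6 = 24
The minimum is 7.

7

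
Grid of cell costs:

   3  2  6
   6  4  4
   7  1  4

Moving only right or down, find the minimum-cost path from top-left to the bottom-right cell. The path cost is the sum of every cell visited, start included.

14

Path (0,0) → (0,1) → (1,1) → (2,1) → (2,2): 3 + 2 + 4 + 1 + 4 = 14.
(Top row then right column would cost 19.)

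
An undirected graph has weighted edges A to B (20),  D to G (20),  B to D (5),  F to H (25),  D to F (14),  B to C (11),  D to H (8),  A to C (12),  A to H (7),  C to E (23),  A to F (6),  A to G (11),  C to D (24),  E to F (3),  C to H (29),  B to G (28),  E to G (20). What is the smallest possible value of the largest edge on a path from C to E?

11

Comparing a few candidate routes:
C → B → D → H → A → F → E: max(11, 5, 8, 7, 6, 3) = 11
C → B → D → F → E: max(11, 5, 14, 3) = 14
C → B → D → H → A → G → E: max(11, 5, 8, 7, 11, 20) = 20
C → A → H → D → F → E: max(12, 7, 8, 14, 3) = 14
C → B → D → G → A → F → E: max(11, 5, 20, 11, 6, 3) = 20
C → A → F → E: max(12, 6, 3) = 12
Smallest bottleneck: 11.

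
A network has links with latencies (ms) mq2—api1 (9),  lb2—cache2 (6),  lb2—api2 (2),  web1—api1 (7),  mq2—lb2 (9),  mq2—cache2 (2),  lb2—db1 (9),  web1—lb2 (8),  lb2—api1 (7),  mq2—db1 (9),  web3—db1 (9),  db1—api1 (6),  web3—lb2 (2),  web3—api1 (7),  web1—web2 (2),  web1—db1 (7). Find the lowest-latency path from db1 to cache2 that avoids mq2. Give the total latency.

15

Comparing a few candidate routes:
db1 → api1 → lb2 → cache2: 6 + 7 + 6 = 19
db1 → lb2 → cache2: 9 + 6 = 15
db1 → web1 → lb2 → cache2: 7 + 8 + 6 = 21
db1 → api1 → web3 → lb2 → cache2: 6 + 7 + 2 + 6 = 21
db1 → web3 → lb2 → cache2: 9 + 2 + 6 = 17
The minimum is 15 ms.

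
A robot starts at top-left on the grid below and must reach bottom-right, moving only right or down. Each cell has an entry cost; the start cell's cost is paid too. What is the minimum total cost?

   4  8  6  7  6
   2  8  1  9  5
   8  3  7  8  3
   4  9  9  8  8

40

Take [0,0] → [1,0] → [1,1] → [1,2] → [1,3] → [1,4] → [2,4] → [3,4] for a total of 4 + 2 + 8 + 1 + 9 + 5 + 3 + 8 = 40.
(Top row then right column would cost 47.)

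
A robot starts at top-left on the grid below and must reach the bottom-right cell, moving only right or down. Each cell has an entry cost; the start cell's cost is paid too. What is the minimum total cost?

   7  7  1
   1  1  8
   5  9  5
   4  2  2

21

Best path: [0,0] [1,0] [2,0] [3,0] [3,1] [3,2]
Cost: 7 + 1 + 5 + 4 + 2 + 2 = 21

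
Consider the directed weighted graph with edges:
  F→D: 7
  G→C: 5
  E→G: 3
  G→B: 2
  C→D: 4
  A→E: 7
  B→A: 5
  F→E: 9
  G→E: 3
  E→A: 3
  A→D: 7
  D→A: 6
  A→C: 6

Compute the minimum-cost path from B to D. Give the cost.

Routes from B to D:
B-A-C-D: 5 + 6 + 4 = 15
B-A-D: 5 + 7 = 12
B-A-E-G-C-D: 5 + 7 + 3 + 5 + 4 = 24
Shortest: 12.

12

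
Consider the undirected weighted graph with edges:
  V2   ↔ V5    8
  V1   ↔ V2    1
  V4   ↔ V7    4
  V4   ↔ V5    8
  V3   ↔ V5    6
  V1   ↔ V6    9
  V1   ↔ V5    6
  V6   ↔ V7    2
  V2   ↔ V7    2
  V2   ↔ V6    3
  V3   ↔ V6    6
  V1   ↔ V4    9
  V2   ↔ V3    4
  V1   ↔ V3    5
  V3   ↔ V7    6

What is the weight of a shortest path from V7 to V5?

9

A few of the V7→V5 routes:
V7 - V2 - V5: 2 + 8 = 10
V7 - V4 - V5: 4 + 8 = 12
V7 - V6 - V2 - V1 - V5: 2 + 3 + 1 + 6 = 12
V7 - V2 - V1 - V5: 2 + 1 + 6 = 9
Shortest: 9.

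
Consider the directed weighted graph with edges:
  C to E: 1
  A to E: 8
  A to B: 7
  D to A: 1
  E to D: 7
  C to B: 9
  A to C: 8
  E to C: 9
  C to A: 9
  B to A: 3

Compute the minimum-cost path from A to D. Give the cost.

15

Candidate routes:
A -> E -> D: 8 + 7 = 15
A -> C -> E -> D: 8 + 1 + 7 = 16
The minimum is 15.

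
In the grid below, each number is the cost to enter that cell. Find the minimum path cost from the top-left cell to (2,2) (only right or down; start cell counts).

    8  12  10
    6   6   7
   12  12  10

One optimal route is r0c0 -> r1c0 -> r1c1 -> r1c2 -> r2c2.
Its cost is 8 + 6 + 6 + 7 + 10 = 37.

37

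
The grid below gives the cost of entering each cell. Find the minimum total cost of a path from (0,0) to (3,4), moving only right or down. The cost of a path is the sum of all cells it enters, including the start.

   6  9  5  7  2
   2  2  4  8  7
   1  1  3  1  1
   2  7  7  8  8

Take r0c0 -> r1c0 -> r2c0 -> r2c1 -> r2c2 -> r2c3 -> r2c4 -> r3c4 for a total of 6 + 2 + 1 + 1 + 3 + 1 + 1 + 8 = 23.
(Top row then right column would cost 45.)

23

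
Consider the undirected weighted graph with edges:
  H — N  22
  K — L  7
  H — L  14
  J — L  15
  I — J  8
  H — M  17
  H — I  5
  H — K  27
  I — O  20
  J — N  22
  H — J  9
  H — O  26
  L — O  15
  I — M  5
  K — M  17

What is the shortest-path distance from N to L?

A few of the N→L routes:
N - H - J - L: 22 + 9 + 15 = 46
N - H - L: 22 + 14 = 36
N - J - L: 22 + 15 = 37
N - J - H - L: 22 + 9 + 14 = 45
Best route has total 36.

36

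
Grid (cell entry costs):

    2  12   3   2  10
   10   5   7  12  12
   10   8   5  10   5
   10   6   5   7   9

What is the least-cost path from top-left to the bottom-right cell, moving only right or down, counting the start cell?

50

One optimal route is r0c0 -> r0c1 -> r0c2 -> r1c2 -> r2c2 -> r3c2 -> r3c3 -> r3c4.
Its cost is 2 + 12 + 3 + 7 + 5 + 5 + 7 + 9 = 50.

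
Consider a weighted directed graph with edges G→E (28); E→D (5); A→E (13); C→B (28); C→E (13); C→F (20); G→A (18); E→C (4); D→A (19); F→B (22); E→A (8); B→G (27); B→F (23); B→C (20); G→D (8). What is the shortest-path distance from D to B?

Routes from D to B:
D-A-E-C-B: 19 + 13 + 4 + 28 = 64
D-A-E-C-F-B: 19 + 13 + 4 + 20 + 22 = 78
Best route has total 64.

64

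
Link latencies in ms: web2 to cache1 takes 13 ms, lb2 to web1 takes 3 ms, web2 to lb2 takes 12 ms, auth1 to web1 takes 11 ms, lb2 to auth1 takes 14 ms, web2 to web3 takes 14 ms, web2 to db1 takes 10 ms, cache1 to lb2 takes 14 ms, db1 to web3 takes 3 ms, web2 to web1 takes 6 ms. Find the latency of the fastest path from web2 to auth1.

Checking several routes:
web2 → web1 → lb2 → auth1: 6 + 3 + 14 = 23
web2 → lb2 → auth1: 12 + 14 = 26
web2 → web1 → auth1: 6 + 11 = 17
web2 → lb2 → web1 → auth1: 12 + 3 + 11 = 26
Best route has total 17 ms.

17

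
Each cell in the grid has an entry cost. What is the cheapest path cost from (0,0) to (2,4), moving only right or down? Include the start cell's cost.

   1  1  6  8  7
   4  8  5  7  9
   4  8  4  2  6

One optimal route is [0,0]→[0,1]→[0,2]→[1,2]→[2,2]→[2,3]→[2,4].
Its cost is 1 + 1 + 6 + 5 + 4 + 2 + 6 = 25.

25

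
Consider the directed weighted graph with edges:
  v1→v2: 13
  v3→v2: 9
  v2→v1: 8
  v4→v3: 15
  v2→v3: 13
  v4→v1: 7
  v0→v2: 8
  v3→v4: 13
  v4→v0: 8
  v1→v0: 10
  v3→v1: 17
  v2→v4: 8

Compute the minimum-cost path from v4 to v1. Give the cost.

Routes from v4 to v1:
v4 -> v1: 7
v4 -> v3 -> v1: 15 + 17 = 32
v4 -> v0 -> v2 -> v1: 8 + 8 + 8 = 24
v4 -> v3 -> v2 -> v1: 15 + 9 + 8 = 32
v4 -> v0 -> v2 -> v3 -> v1: 8 + 8 + 13 + 17 = 46
Best route has total 7.

7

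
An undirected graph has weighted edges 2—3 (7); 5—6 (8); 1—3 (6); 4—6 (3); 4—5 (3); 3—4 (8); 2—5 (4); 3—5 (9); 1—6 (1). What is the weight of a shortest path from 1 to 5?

Comparing a few candidate routes:
1 → 3 → 5: 6 + 9 = 15
1 → 6 → 5: 1 + 8 = 9
1 → 6 → 4 → 5: 1 + 3 + 3 = 7
Shortest: 7.

7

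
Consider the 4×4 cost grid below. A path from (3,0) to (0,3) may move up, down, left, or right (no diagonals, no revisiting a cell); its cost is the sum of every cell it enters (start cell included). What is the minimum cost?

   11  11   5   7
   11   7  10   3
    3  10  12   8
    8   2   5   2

Take r3c0 → r3c1 → r3c2 → r3c3 → r2c3 → r1c3 → r0c3 for a total of 8 + 2 + 5 + 2 + 8 + 3 + 7 = 35.

35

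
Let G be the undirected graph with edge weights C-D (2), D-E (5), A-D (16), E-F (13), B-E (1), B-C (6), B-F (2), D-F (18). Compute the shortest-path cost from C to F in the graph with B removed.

Routes from C to F avoiding B:
C -> D -> E -> F: 2 + 5 + 13 = 20
C -> D -> F: 2 + 18 = 20
Shortest: 20.

20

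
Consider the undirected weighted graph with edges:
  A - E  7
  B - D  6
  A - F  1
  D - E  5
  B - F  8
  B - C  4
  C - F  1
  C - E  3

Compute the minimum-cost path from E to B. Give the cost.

Paths from E to B:
E-A-F-B: 7 + 1 + 8 = 16
E-C-F-B: 3 + 1 + 8 = 12
E-A-F-C-B: 7 + 1 + 1 + 4 = 13
E-D-B: 5 + 6 = 11
E-C-B: 3 + 4 = 7
Best route has total 7.

7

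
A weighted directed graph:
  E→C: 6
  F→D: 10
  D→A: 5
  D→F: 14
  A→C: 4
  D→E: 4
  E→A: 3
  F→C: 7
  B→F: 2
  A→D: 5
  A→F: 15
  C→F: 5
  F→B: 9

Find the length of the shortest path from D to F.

14

Checking several routes:
D - E - A - C - F: 4 + 3 + 4 + 5 = 16
D - E - C - F: 4 + 6 + 5 = 15
D - A - C - F: 5 + 4 + 5 = 14
D - F: 14
D - A - F: 5 + 15 = 20
Best route has total 14.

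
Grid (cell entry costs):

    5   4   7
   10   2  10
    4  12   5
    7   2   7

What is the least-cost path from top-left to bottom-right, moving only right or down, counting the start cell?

32

Best path: (0,0)→(0,1)→(1,1)→(2,1)→(3,1)→(3,2)
Cost: 5 + 4 + 2 + 12 + 2 + 7 = 32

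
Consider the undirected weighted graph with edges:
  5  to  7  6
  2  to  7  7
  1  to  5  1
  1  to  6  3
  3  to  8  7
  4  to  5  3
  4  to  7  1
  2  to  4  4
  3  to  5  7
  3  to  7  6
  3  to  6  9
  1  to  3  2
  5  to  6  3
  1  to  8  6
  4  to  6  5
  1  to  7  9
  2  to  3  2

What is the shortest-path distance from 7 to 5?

Some routes from 7 to 5:
7 - 4 - 5: 1 + 3 = 4
7 - 4 - 6 - 5: 1 + 5 + 3 = 9
7 - 3 - 1 - 5: 6 + 2 + 1 = 9
7 - 1 - 5: 9 + 1 = 10
7 - 4 - 6 - 1 - 5: 1 + 5 + 3 + 1 = 10
7 - 5: 6
Shortest: 4.

4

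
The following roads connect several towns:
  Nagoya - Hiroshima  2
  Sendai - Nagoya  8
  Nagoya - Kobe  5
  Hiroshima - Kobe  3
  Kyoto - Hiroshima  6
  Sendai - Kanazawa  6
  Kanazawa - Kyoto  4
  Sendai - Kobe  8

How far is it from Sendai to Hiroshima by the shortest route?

10

Checking several routes:
Sendai -> Nagoya -> Hiroshima: 8 + 2 = 10
Sendai -> Kobe -> Nagoya -> Hiroshima: 8 + 5 + 2 = 15
Sendai -> Kobe -> Hiroshima: 8 + 3 = 11
Best route has total 10.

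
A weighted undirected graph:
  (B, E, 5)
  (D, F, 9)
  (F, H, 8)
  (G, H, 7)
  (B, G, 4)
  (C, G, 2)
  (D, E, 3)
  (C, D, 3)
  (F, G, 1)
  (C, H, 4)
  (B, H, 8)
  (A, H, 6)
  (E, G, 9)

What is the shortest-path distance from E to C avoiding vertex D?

11

Checking several routes:
E-B-H-C: 5 + 8 + 4 = 17
E-B-G-C: 5 + 4 + 2 = 11
E-G-C: 9 + 2 = 11
E-G-H-C: 9 + 7 + 4 = 20
Shortest: 11.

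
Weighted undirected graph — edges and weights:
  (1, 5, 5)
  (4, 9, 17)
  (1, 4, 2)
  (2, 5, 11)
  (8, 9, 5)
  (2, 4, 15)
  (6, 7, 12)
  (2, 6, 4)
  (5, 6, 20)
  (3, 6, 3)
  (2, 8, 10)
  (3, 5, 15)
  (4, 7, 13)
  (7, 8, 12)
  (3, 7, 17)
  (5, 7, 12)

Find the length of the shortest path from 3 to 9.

22

Checking several routes:
3-7-8-9: 17 + 12 + 5 = 34
3-6-7-8-9: 3 + 12 + 12 + 5 = 32
3-6-2-8-9: 3 + 4 + 10 + 5 = 22
The minimum is 22.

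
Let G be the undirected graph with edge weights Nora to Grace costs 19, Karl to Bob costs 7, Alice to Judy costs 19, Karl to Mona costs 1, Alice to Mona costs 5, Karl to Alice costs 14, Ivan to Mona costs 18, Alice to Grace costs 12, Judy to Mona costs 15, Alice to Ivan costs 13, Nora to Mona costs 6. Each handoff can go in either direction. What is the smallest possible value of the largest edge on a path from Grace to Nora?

Candidate routes:
Grace → Alice → Judy → Mona → Nora: max(12, 19, 15, 6) = 19
Grace → Alice → Ivan → Mona → Nora: max(12, 13, 18, 6) = 18
Grace → Alice → Karl → Mona → Nora: max(12, 14, 1, 6) = 14
Grace → Alice → Mona → Nora: max(12, 5, 6) = 12
Grace → Nora: max(19) = 19
The minimum achievable maximum is 12.

12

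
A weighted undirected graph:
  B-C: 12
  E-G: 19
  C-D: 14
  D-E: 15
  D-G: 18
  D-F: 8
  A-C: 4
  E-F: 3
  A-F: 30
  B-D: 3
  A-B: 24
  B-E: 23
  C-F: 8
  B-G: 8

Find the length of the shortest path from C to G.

Some routes from C to G:
C -> D -> B -> G: 14 + 3 + 8 = 25
C -> B -> G: 12 + 8 = 20
C -> D -> G: 14 + 18 = 32
C -> F -> D -> B -> G: 8 + 8 + 3 + 8 = 27
C -> F -> E -> G: 8 + 3 + 19 = 30
Shortest: 20.

20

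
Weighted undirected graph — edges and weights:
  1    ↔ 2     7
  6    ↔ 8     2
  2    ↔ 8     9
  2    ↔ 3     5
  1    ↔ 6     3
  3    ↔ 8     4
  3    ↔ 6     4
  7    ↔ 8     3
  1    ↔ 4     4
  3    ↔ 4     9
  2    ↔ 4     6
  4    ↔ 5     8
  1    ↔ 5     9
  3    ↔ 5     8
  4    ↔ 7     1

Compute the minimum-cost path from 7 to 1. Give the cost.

5

Checking several routes:
7-8-6-1: 3 + 2 + 3 = 8
7-4-1: 1 + 4 = 5
7-8-3-6-1: 3 + 4 + 4 + 3 = 14
Shortest: 5.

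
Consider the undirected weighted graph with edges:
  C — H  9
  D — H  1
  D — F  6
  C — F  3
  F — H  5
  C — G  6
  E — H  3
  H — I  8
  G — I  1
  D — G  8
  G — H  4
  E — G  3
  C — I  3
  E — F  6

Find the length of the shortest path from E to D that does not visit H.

Some routes from E to D avoiding H:
E -> G -> D: 3 + 8 = 11
E -> G -> I -> C -> F -> D: 3 + 1 + 3 + 3 + 6 = 16
E -> F -> D: 6 + 6 = 12
E -> G -> C -> F -> D: 3 + 6 + 3 + 6 = 18
Shortest: 11.

11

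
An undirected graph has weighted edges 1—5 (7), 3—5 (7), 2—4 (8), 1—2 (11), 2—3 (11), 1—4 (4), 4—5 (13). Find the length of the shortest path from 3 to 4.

18

Comparing a few candidate routes:
3 -> 5 -> 4: 7 + 13 = 20
3 -> 2 -> 4: 11 + 8 = 19
3 -> 5 -> 1 -> 4: 7 + 7 + 4 = 18
Best route has total 18.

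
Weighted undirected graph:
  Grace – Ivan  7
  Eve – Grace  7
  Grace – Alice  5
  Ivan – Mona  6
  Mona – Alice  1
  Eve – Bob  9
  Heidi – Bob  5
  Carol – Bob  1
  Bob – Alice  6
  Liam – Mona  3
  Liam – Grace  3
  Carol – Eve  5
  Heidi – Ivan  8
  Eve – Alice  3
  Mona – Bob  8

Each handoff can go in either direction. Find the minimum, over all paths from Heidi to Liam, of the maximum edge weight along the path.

Comparing a few candidate routes:
Heidi→Bob→Carol→Eve→Alice→Mona→Liam: max(5, 1, 5, 3, 1, 3) = 5
Heidi→Bob→Alice→Grace→Liam: max(5, 6, 5, 3) = 6
Heidi→Bob→Carol→Eve→Alice→Grace→Liam: max(5, 1, 5, 3, 5, 3) = 5
Heidi→Bob→Alice→Mona→Liam: max(5, 6, 1, 3) = 6
Heidi→Bob→Carol→Eve→Grace→Ivan→Mona→Liam: max(5, 1, 5, 7, 7, 6, 3) = 7
Best route has worst link 5.

5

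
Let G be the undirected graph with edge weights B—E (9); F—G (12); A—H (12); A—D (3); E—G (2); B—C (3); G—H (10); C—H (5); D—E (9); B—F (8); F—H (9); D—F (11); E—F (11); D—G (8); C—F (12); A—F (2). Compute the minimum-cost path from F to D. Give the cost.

Checking several routes:
F→G→D: 12 + 8 = 20
F→D: 11
F→E→G→D: 11 + 2 + 8 = 21
F→A→D: 2 + 3 = 5
F→E→D: 11 + 9 = 20
F→G→E→D: 12 + 2 + 9 = 23
Shortest: 5.

5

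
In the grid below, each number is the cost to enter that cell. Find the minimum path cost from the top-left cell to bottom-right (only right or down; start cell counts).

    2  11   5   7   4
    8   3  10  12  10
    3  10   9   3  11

46

Cheapest: [0,0]→[1,0]→[1,1]→[1,2]→[2,2]→[2,3]→[2,4]
  2 + 8 + 3 + 10 + 9 + 3 + 11 = 46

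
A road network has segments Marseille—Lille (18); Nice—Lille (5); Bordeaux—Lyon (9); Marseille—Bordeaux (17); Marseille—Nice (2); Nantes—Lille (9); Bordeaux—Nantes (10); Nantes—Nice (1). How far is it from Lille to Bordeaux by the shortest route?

A few of the Lille→Bordeaux routes:
Lille -> Nice -> Nantes -> Bordeaux: 5 + 1 + 10 = 16
Lille -> Nice -> Marseille -> Bordeaux: 5 + 2 + 17 = 24
Lille -> Nantes -> Nice -> Marseille -> Bordeaux: 9 + 1 + 2 + 17 = 29
Lille -> Nantes -> Bordeaux: 9 + 10 = 19
The minimum is 16 km.

16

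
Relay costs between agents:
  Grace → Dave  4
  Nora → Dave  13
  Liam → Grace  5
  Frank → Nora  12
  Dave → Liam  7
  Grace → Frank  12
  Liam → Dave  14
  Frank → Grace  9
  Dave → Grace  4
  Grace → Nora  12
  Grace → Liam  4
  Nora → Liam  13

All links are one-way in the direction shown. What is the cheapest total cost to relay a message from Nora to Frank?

29

Checking several routes:
Nora → Liam → Grace → Frank: 13 + 5 + 12 = 30
Nora → Dave → Grace → Frank: 13 + 4 + 12 = 29
Nora → Dave → Liam → Grace → Frank: 13 + 7 + 5 + 12 = 37
Best route has total 29.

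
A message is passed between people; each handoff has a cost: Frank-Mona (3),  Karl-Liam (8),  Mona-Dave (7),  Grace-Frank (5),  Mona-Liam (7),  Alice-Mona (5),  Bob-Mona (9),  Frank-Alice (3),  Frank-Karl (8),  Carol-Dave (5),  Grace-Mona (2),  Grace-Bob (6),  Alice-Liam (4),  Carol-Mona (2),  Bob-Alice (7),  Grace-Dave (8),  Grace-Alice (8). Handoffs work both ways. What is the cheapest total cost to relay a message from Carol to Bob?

Comparing a few candidate routes:
Carol - Mona - Frank - Alice - Bob: 2 + 3 + 3 + 7 = 15
Carol - Mona - Bob: 2 + 9 = 11
Carol - Mona - Grace - Bob: 2 + 2 + 6 = 10
Carol - Mona - Alice - Bob: 2 + 5 + 7 = 14
The minimum is 10.

10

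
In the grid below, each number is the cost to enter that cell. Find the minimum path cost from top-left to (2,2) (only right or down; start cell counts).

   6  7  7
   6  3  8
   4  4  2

21

Path (0,0) -> (1,0) -> (1,1) -> (2,1) -> (2,2): 6 + 6 + 3 + 4 + 2 = 21.
(Top row then right column would cost 30.)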